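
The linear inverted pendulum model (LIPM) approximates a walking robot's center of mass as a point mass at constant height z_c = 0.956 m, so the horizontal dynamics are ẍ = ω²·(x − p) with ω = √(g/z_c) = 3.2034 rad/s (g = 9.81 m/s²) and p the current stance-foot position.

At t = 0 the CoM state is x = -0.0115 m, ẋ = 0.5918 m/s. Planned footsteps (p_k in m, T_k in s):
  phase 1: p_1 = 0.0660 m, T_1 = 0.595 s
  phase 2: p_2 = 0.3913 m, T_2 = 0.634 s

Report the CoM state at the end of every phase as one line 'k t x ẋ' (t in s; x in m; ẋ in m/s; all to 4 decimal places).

phase 1: p=0.0660, T=0.595, ωT=1.906023, cosh=3.437478, sinh=3.288807; start (x,ẋ)=(-0.011500, 0.591800) → end (x,ẋ)=(0.407174, 1.217809)
phase 2: p=0.3913, T=0.634, ωT=2.030956, cosh=3.876288, sinh=3.745078; start (x,ẋ)=(0.407174, 1.217809) → end (x,ẋ)=(1.876565, 4.911013)

1 0.5950 0.4072 1.2178
2 1.2290 1.8766 4.9110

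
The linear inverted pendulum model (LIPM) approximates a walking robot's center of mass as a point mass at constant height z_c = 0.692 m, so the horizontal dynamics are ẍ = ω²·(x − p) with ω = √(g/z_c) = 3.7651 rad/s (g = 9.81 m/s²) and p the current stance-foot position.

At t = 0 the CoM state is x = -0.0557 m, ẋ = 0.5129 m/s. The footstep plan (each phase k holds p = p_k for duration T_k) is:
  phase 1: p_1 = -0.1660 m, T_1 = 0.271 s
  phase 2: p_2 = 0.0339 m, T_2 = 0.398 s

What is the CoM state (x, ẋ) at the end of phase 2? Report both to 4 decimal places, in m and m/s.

x = 1.0935, ẋ = 4.1654

phase 1: p=-0.1660, T=0.271, ωT=1.020342, cosh=1.567308, sinh=1.206836; start (x,ẋ)=(-0.055700, 0.512900) → end (x,ẋ)=(0.171275, 1.305060)
phase 2: p=0.0339, T=0.398, ωT=1.498510, cosh=2.349239, sinh=2.125776; start (x,ẋ)=(0.171275, 1.305060) → end (x,ẋ)=(1.093464, 4.165414)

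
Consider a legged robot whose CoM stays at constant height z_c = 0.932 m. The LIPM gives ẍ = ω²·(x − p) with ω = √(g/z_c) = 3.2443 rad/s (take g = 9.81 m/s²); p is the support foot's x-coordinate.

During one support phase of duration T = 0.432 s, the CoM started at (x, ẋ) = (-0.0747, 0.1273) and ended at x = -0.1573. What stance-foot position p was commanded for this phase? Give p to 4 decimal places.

p = 0.0618

ωT = 3.2443·0.432 = 1.401538; cosh(ωT) = 2.153829, sinh(ωT) = 1.907611
x(T) = p + (x₀−p)·cosh(ωT) + (ẋ₀/ω)·sinh(ωT) ⇒ p·(1 − cosh) = x(T) − x₀·cosh − (ẋ₀/ω)·sinh
numerator   = -0.1573 − (-0.0747)·2.153829 − (0.1273/3.2443)·1.907611 = -0.071260
denominator = 1 − 2.153829 = -1.153829
p = -0.071260 / -1.153829 = 0.0618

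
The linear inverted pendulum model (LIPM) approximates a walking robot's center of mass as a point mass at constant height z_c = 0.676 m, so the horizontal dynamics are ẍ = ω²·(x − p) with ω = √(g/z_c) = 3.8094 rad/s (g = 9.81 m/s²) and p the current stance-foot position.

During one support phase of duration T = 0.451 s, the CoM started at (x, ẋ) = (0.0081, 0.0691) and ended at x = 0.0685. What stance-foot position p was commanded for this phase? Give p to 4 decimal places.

ωT = 3.8094·0.451 = 1.718039; cosh(ωT) = 2.876504, sinh(ωT) = 2.697086
x(T) = p + (x₀−p)·cosh(ωT) + (ẋ₀/ω)·sinh(ωT) ⇒ p·(1 − cosh) = x(T) − x₀·cosh − (ẋ₀/ω)·sinh
numerator   = 0.0685 − (0.0081)·2.876504 − (0.0691/3.8094)·2.697086 = -0.003723
denominator = 1 − 2.876504 = -1.876504
p = -0.003723 / -1.876504 = 0.0020

p = 0.0020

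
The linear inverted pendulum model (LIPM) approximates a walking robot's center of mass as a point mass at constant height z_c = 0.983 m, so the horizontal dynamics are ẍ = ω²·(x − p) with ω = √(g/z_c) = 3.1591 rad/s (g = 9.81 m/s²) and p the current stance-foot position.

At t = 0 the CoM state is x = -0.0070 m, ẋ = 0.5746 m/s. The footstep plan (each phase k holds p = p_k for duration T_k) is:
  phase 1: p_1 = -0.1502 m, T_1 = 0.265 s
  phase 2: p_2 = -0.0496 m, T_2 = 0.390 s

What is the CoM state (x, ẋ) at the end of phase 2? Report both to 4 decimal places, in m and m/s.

phase 1: p=-0.1502, T=0.265, ωT=0.837162, cosh=1.371369, sinh=0.938432; start (x,ẋ)=(-0.007000, 0.574600) → end (x,ẋ)=(0.216869, 1.212520)
phase 2: p=-0.0496, T=0.390, ωT=1.232049, cosh=1.859971, sinh=1.568276; start (x,ẋ)=(0.216869, 1.212520) → end (x,ẋ)=(1.047957, 3.575429)

x = 1.0480, ẋ = 3.5754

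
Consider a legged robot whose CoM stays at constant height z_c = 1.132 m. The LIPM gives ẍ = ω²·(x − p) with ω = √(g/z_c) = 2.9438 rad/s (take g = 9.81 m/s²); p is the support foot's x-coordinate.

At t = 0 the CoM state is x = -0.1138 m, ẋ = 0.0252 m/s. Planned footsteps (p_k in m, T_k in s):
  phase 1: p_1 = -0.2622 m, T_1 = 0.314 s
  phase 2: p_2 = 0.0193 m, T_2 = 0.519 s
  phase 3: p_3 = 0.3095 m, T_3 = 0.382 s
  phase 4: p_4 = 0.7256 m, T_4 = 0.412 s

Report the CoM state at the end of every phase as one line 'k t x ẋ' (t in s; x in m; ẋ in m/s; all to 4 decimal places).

phase 1: p=-0.2622, T=0.314, ωT=0.924353, cosh=1.458513, sinh=1.061725; start (x,ẋ)=(-0.113800, 0.025200) → end (x,ẋ)=(-0.036668, 0.500580)
phase 2: p=0.0193, T=0.519, ωT=1.527832, cosh=2.412591, sinh=2.195585; start (x,ẋ)=(-0.036668, 0.500580) → end (x,ẋ)=(0.257621, 0.845952)
phase 3: p=0.3095, T=0.382, ωT=1.124532, cosh=1.701789, sinh=1.376985; start (x,ẋ)=(0.257621, 0.845952) → end (x,ẋ)=(0.616914, 1.229339)
phase 4: p=0.7256, T=0.412, ωT=1.212846, cosh=1.830195, sinh=1.532845; start (x,ẋ)=(0.616914, 1.229339) → end (x,ẋ)=(1.166804, 1.759499)

1 0.3140 -0.0367 0.5006
2 0.8330 0.2576 0.8460
3 1.2150 0.6169 1.2293
4 1.6270 1.1668 1.7595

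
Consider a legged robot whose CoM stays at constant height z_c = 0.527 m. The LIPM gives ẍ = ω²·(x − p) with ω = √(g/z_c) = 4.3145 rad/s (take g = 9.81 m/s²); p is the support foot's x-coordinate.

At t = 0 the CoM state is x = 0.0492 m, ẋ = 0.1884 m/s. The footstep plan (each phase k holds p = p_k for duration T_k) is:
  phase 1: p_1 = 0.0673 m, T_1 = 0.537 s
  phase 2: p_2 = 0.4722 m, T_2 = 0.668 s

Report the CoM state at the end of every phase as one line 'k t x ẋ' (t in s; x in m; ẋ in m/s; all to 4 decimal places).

phase 1: p=0.0673, T=0.537, ωT=2.316886, cosh=5.121311, sinh=5.022731; start (x,ẋ)=(0.049200, 0.188400) → end (x,ẋ)=(0.193930, 0.572618)
phase 2: p=0.4722, T=0.668, ωT=2.882086, cosh=8.953745, sinh=8.897727; start (x,ẋ)=(0.193930, 0.572618) → end (x,ẋ)=(-0.838455, -5.555488)

1 0.5370 0.1939 0.5726
2 1.2050 -0.8385 -5.5555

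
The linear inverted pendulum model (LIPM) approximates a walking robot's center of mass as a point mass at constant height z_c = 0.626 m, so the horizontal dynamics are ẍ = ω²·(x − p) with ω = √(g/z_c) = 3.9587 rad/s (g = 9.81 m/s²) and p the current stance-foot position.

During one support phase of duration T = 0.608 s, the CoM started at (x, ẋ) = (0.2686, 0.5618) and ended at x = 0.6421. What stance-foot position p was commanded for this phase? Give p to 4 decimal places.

p = 0.3573

ωT = 3.9587·0.608 = 2.406890; cosh(ωT) = 5.594739, sinh(ωT) = 5.504644
x(T) = p + (x₀−p)·cosh(ωT) + (ẋ₀/ω)·sinh(ωT) ⇒ p·(1 − cosh) = x(T) − x₀·cosh − (ẋ₀/ω)·sinh
numerator   = 0.6421 − (0.2686)·5.594739 − (0.5618/3.9587)·5.504644 = -1.641840
denominator = 1 − 5.594739 = -4.594739
p = -1.641840 / -4.594739 = 0.3573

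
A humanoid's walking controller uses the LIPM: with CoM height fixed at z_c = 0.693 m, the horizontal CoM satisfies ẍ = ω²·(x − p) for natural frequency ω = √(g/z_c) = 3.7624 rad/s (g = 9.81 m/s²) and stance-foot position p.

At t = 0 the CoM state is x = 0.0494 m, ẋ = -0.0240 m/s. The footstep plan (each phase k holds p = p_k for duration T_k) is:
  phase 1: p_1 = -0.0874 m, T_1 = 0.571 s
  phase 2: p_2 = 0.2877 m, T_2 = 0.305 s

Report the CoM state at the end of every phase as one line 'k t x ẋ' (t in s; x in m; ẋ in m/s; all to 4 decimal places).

phase 1: p=-0.0874, T=0.571, ωT=2.148330, cosh=4.343608, sinh=4.226929; start (x,ẋ)=(0.049400, -0.024000) → end (x,ẋ)=(0.479842, 2.071338)
phase 2: p=0.2877, T=0.305, ωT=1.147532, cosh=1.733914, sinh=1.416494; start (x,ẋ)=(0.479842, 2.071338) → end (x,ẋ)=(1.400690, 4.615529)

1 0.5710 0.4798 2.0713
2 0.8760 1.4007 4.6155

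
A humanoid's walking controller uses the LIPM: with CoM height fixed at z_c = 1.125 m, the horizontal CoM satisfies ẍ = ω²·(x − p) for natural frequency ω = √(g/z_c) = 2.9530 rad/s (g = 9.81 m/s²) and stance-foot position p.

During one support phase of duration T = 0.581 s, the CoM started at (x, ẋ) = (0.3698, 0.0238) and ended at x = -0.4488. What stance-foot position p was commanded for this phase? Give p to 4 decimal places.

ωT = 2.9530·0.581 = 1.715693; cosh(ωT) = 2.870183, sinh(ωT) = 2.690344
x(T) = p + (x₀−p)·cosh(ωT) + (ẋ₀/ω)·sinh(ωT) ⇒ p·(1 − cosh) = x(T) − x₀·cosh − (ẋ₀/ω)·sinh
numerator   = -0.4488 − (0.3698)·2.870183 − (0.0238/2.9530)·2.690344 = -1.531877
denominator = 1 − 2.870183 = -1.870183
p = -1.531877 / -1.870183 = 0.8191

p = 0.8191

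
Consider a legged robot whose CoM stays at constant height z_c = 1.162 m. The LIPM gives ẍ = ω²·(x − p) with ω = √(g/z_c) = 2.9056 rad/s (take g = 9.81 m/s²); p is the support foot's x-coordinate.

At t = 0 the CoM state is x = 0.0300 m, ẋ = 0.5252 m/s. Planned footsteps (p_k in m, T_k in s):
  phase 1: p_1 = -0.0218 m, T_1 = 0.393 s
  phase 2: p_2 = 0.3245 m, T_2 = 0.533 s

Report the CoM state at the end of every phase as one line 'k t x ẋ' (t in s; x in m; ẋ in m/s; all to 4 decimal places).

1 0.3930 0.3219 1.1182
2 0.9260 1.1826 2.7325

phase 1: p=-0.0218, T=0.393, ωT=1.141901, cosh=1.725965, sinh=1.406753; start (x,ẋ)=(0.030000, 0.525200) → end (x,ẋ)=(0.321882, 1.118207)
phase 2: p=0.3245, T=0.533, ωT=1.548685, cosh=2.458903, sinh=2.246375; start (x,ẋ)=(0.321882, 1.118207) → end (x,ẋ)=(1.182569, 2.732473)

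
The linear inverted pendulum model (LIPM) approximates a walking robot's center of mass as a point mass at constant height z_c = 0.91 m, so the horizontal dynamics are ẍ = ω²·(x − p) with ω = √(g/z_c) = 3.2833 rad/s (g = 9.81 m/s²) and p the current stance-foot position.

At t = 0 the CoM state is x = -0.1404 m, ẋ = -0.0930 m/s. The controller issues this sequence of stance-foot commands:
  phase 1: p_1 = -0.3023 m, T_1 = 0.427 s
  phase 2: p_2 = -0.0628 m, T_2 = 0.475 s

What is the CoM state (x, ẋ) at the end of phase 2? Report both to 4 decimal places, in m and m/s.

x = 0.6382, ẋ = 2.4345

phase 1: p=-0.3023, T=0.427, ωT=1.401969, cosh=2.154652, sinh=1.908541; start (x,ẋ)=(-0.140400, -0.093000) → end (x,ẋ)=(-0.007521, 0.814133)
phase 2: p=-0.0628, T=0.475, ωT=1.559567, cosh=2.483495, sinh=2.273268; start (x,ẋ)=(-0.007521, 0.814133) → end (x,ẋ)=(0.638168, 2.434485)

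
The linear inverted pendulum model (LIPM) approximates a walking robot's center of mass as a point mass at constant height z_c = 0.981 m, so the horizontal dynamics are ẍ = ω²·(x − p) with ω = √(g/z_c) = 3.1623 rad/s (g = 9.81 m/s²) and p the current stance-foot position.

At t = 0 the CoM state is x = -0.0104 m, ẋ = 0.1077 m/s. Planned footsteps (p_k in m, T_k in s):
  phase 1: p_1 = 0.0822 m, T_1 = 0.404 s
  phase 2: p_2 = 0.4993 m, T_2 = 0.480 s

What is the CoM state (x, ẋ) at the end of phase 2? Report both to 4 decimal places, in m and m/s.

x = -0.9810, ẋ = -4.3676

phase 1: p=0.0822, T=0.404, ωT=1.277569, cosh=1.933311, sinh=1.654597; start (x,ẋ)=(-0.010400, 0.107700) → end (x,ẋ)=(-0.040473, -0.276296)
phase 2: p=0.4993, T=0.480, ωT=1.517904, cosh=2.390911, sinh=2.171741; start (x,ẋ)=(-0.040473, -0.276296) → end (x,ẋ)=(-0.980999, -4.367598)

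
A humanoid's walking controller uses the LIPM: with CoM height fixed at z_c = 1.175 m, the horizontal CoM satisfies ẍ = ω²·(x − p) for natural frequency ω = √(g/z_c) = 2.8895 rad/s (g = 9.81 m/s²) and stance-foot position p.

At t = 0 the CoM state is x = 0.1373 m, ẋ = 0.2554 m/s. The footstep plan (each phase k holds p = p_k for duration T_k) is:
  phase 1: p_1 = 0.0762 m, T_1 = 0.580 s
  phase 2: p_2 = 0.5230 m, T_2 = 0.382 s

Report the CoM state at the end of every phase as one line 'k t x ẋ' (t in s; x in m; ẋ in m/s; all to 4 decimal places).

1 0.5800 0.4731 1.1615
2 0.9620 0.9788 1.7502

phase 1: p=0.0762, T=0.580, ωT=1.675910, cosh=2.765397, sinh=2.578259; start (x,ẋ)=(0.137300, 0.255400) → end (x,ẋ)=(0.473055, 1.161470)
phase 2: p=0.5230, T=0.382, ωT=1.103789, cosh=1.673591, sinh=1.341979; start (x,ẋ)=(0.473055, 1.161470) → end (x,ẋ)=(0.978838, 1.750159)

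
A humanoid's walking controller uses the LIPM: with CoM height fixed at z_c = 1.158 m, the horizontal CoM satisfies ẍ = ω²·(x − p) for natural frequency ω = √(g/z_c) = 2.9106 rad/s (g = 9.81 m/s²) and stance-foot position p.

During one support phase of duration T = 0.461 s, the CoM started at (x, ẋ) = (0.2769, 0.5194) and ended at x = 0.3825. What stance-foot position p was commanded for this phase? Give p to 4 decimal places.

p = 0.4805

ωT = 2.9106·0.461 = 1.341787; cosh(ωT) = 2.043625, sinh(ωT) = 1.782247
x(T) = p + (x₀−p)·cosh(ωT) + (ẋ₀/ω)·sinh(ωT) ⇒ p·(1 − cosh) = x(T) − x₀·cosh − (ẋ₀/ω)·sinh
numerator   = 0.3825 − (0.2769)·2.043625 − (0.5194/2.9106)·1.782247 = -0.501424
denominator = 1 − 2.043625 = -1.043625
p = -0.501424 / -1.043625 = 0.4805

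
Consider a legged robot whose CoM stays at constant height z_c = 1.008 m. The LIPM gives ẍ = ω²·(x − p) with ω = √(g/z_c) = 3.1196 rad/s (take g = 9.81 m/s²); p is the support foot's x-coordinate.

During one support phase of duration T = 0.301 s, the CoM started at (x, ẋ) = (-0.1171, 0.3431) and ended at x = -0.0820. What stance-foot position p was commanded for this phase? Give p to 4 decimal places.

ωT = 3.1196·0.301 = 0.939000; cosh(ωT) = 1.474220, sinh(ωT) = 1.083201
x(T) = p + (x₀−p)·cosh(ωT) + (ẋ₀/ω)·sinh(ωT) ⇒ p·(1 − cosh) = x(T) − x₀·cosh − (ẋ₀/ω)·sinh
numerator   = -0.0820 − (-0.1171)·1.474220 − (0.3431/3.1196)·1.083201 = -0.028502
denominator = 1 − 1.474220 = -0.474220
p = -0.028502 / -0.474220 = 0.0601

p = 0.0601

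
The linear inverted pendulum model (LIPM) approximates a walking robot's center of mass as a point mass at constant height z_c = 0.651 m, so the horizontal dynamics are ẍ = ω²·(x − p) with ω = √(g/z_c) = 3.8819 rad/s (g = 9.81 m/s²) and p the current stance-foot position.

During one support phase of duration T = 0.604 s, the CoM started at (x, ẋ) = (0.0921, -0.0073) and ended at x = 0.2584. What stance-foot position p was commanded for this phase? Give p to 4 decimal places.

p = 0.0508

ωT = 3.8819·0.604 = 2.344668; cosh(ωT) = 5.262842, sinh(ωT) = 5.166963
x(T) = p + (x₀−p)·cosh(ωT) + (ẋ₀/ω)·sinh(ωT) ⇒ p·(1 − cosh) = x(T) − x₀·cosh − (ẋ₀/ω)·sinh
numerator   = 0.2584 − (0.0921)·5.262842 − (-0.0073/3.8819)·5.166963 = -0.216591
denominator = 1 − 5.262842 = -4.262842
p = -0.216591 / -4.262842 = 0.0508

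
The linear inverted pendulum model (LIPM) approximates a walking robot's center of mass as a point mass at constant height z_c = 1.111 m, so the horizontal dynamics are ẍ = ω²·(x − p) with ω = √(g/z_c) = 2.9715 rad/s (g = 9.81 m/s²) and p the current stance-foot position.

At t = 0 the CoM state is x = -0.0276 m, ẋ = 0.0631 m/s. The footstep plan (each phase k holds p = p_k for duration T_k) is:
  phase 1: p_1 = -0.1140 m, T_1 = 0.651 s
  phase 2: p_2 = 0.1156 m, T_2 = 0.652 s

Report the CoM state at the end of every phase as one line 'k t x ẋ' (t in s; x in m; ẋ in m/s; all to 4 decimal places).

1 0.6510 0.2631 1.0927
2 1.3030 1.8879 5.3606

phase 1: p=-0.1140, T=0.651, ωT=1.934446, cosh=3.532358, sinh=3.387854; start (x,ẋ)=(-0.027600, 0.063100) → end (x,ẋ)=(0.263137, 1.092681)
phase 2: p=0.1156, T=0.652, ωT=1.937418, cosh=3.542441, sinh=3.398366; start (x,ẋ)=(0.263137, 1.092681) → end (x,ẋ)=(1.887890, 5.360625)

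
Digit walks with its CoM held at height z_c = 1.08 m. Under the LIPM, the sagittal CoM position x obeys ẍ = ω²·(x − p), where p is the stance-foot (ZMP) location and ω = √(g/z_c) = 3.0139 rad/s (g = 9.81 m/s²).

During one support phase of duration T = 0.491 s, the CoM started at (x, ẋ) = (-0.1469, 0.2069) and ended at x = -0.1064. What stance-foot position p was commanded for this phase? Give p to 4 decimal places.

ωT = 3.0139·0.491 = 1.479825; cosh(ωT) = 2.309927, sinh(ωT) = 2.082249
x(T) = p + (x₀−p)·cosh(ωT) + (ẋ₀/ω)·sinh(ωT) ⇒ p·(1 − cosh) = x(T) − x₀·cosh − (ẋ₀/ω)·sinh
numerator   = -0.1064 − (-0.1469)·2.309927 − (0.2069/3.0139)·2.082249 = 0.089985
denominator = 1 − 2.309927 = -1.309927
p = 0.089985 / -1.309927 = -0.0687

p = -0.0687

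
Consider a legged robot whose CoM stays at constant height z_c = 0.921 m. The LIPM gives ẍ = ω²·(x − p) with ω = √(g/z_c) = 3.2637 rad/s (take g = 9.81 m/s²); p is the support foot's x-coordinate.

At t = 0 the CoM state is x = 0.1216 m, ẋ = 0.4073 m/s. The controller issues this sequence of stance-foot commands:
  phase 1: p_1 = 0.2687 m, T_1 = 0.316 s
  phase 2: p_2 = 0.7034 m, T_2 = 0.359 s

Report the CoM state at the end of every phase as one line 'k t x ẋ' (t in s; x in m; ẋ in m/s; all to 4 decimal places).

phase 1: p=0.2687, T=0.316, ωT=1.031329, cosh=1.580662, sinh=1.224129; start (x,ẋ)=(0.121600, 0.407300) → end (x,ẋ)=(0.188952, 0.056111)
phase 2: p=0.7034, T=0.359, ωT=1.171668, cosh=1.768611, sinh=1.458761; start (x,ẋ)=(0.188952, 0.056111) → end (x,ẋ)=(-0.181378, -2.350026)

1 0.3160 0.1890 0.0561
2 0.6750 -0.1814 -2.3500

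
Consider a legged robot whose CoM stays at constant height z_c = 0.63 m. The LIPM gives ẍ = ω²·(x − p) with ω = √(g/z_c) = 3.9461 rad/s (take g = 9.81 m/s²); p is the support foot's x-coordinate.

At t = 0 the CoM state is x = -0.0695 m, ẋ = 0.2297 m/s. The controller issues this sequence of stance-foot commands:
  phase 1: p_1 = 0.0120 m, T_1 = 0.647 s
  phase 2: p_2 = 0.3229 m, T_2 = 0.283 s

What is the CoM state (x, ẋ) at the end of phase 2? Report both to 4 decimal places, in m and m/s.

x = -0.6617, ẋ = -3.4697

phase 1: p=0.0120, T=0.647, ωT=2.553127, cosh=6.462524, sinh=6.384686; start (x,ẋ)=(-0.069500, 0.229700) → end (x,ẋ)=(-0.143047, -0.568919)
phase 2: p=0.3229, T=0.283, ωT=1.116746, cosh=1.691121, sinh=1.363778; start (x,ẋ)=(-0.143047, -0.568919) → end (x,ẋ)=(-0.661692, -3.469653)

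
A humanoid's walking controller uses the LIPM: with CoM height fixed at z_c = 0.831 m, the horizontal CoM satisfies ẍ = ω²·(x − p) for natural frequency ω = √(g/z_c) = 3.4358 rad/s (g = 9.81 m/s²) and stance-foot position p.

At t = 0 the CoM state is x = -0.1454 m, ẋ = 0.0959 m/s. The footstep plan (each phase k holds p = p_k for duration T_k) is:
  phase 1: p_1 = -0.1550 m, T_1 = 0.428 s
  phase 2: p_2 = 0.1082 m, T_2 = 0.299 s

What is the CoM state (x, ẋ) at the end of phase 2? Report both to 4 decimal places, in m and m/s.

x = -0.0793, ẋ = -0.3153

phase 1: p=-0.1550, T=0.428, ωT=1.470522, cosh=2.290657, sinh=2.060851; start (x,ẋ)=(-0.145400, 0.095900) → end (x,ẋ)=(-0.075487, 0.287648)
phase 2: p=0.1082, T=0.299, ωT=1.027304, cosh=1.575748, sinh=1.217777; start (x,ẋ)=(-0.075487, 0.287648) → end (x,ẋ)=(-0.079291, -0.315293)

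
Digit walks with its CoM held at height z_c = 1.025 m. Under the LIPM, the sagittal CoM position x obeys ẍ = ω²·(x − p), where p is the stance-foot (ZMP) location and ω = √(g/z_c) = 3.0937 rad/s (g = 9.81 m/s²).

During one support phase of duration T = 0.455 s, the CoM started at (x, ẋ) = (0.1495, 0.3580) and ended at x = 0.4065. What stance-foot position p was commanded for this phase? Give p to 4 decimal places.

ωT = 3.0937·0.455 = 1.407634; cosh(ωT) = 2.165498, sinh(ωT) = 1.920776
x(T) = p + (x₀−p)·cosh(ωT) + (ẋ₀/ω)·sinh(ωT) ⇒ p·(1 − cosh) = x(T) − x₀·cosh − (ẋ₀/ω)·sinh
numerator   = 0.4065 − (0.1495)·2.165498 − (0.3580/3.0937)·1.920776 = -0.139512
denominator = 1 − 2.165498 = -1.165498
p = -0.139512 / -1.165498 = 0.1197

p = 0.1197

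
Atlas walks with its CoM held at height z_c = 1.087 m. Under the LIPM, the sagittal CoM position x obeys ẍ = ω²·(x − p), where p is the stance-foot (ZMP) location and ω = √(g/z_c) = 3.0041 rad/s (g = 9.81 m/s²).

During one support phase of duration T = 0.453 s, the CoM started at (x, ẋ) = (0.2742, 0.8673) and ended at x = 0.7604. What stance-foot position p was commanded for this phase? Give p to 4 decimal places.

p = 0.3110

ωT = 3.0041·0.453 = 1.360857; cosh(ωT) = 2.077988, sinh(ωT) = 1.821547
x(T) = p + (x₀−p)·cosh(ωT) + (ẋ₀/ω)·sinh(ωT) ⇒ p·(1 − cosh) = x(T) − x₀·cosh − (ẋ₀/ω)·sinh
numerator   = 0.7604 − (0.2742)·2.077988 − (0.8673/3.0041)·1.821547 = -0.335275
denominator = 1 − 2.077988 = -1.077988
p = -0.335275 / -1.077988 = 0.3110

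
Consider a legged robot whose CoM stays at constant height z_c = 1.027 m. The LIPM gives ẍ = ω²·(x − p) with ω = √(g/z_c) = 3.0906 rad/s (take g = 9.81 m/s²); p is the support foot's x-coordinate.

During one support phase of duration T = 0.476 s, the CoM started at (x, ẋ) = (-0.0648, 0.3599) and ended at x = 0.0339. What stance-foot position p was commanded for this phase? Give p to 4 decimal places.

ωT = 3.0906·0.476 = 1.471126; cosh(ωT) = 2.291900, sinh(ωT) = 2.062233
x(T) = p + (x₀−p)·cosh(ωT) + (ẋ₀/ω)·sinh(ωT) ⇒ p·(1 − cosh) = x(T) − x₀·cosh − (ẋ₀/ω)·sinh
numerator   = 0.0339 − (-0.0648)·2.291900 − (0.3599/3.0906)·2.062233 = -0.057732
denominator = 1 − 2.291900 = -1.291900
p = -0.057732 / -1.291900 = 0.0447

p = 0.0447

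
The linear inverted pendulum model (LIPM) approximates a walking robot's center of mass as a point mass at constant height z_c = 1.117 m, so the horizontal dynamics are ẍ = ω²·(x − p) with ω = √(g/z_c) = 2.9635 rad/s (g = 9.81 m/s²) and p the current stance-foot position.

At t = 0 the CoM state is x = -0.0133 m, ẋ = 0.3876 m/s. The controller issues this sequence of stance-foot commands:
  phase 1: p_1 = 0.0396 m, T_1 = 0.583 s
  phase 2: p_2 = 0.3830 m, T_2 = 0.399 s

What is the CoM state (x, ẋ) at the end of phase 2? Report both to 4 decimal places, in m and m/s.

x = 0.4803, ẋ = 0.6298

phase 1: p=0.0396, T=0.583, ωT=1.727720, cosh=2.902750, sinh=2.725061; start (x,ẋ)=(-0.013300, 0.387600) → end (x,ẋ)=(0.242459, 0.697900)
phase 2: p=0.3830, T=0.399, ωT=1.182436, cosh=1.784422, sinh=1.477891; start (x,ẋ)=(0.242459, 0.697900) → end (x,ẋ)=(0.480257, 0.629816)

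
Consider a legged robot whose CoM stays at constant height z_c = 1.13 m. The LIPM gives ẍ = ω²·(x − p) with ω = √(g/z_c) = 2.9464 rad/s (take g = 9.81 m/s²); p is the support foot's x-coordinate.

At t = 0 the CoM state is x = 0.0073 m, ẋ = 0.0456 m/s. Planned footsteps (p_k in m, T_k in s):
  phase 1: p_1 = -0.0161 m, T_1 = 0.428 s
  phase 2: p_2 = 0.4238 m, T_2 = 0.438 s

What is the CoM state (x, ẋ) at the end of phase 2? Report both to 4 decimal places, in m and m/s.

x = -0.1865, ẋ = -1.4434

phase 1: p=-0.0161, T=0.428, ωT=1.261059, cosh=1.906256, sinh=1.622902; start (x,ẋ)=(0.007300, 0.045600) → end (x,ẋ)=(0.053623, 0.198817)
phase 2: p=0.4238, T=0.438, ωT=1.290523, cosh=1.954907, sinh=1.679780; start (x,ẋ)=(0.053623, 0.198817) → end (x,ẋ)=(-0.186513, -1.443448)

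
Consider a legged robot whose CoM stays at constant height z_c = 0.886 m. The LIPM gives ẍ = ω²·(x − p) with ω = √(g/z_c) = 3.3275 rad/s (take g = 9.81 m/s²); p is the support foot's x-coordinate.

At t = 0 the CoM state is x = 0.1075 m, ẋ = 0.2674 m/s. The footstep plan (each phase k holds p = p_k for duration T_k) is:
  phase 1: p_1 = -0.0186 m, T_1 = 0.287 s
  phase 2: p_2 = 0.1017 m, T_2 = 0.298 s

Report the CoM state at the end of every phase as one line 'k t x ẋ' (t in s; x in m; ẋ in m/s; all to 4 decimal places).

1 0.2870 0.2585 0.8633
2 0.5850 0.6436 1.9300

phase 1: p=-0.0186, T=0.287, ωT=0.954992, cosh=1.491733, sinh=1.106918; start (x,ẋ)=(0.107500, 0.267400) → end (x,ẋ)=(0.258460, 0.863350)
phase 2: p=0.1017, T=0.298, ωT=0.991595, cosh=1.533257, sinh=1.162273; start (x,ẋ)=(0.258460, 0.863350) → end (x,ẋ)=(0.643616, 1.930002)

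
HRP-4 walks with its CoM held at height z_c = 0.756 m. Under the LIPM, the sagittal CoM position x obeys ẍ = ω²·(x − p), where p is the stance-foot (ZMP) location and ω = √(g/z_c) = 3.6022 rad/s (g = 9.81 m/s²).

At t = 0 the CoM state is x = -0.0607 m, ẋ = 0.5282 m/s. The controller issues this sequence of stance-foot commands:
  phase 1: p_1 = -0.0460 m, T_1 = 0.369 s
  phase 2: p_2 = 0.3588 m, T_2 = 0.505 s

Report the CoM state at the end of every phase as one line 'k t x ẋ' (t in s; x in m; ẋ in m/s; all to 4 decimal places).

phase 1: p=-0.0460, T=0.369, ωT=1.329212, cosh=2.021375, sinh=1.756689; start (x,ẋ)=(-0.060700, 0.528200) → end (x,ẋ)=(0.181874, 0.974670)
phase 2: p=0.3588, T=0.505, ωT=1.819111, cosh=3.164272, sinh=3.002102; start (x,ẋ)=(0.181874, 0.974670) → end (x,ẋ)=(0.611254, 1.170808)

1 0.3690 0.1819 0.9747
2 0.8740 0.6113 1.1708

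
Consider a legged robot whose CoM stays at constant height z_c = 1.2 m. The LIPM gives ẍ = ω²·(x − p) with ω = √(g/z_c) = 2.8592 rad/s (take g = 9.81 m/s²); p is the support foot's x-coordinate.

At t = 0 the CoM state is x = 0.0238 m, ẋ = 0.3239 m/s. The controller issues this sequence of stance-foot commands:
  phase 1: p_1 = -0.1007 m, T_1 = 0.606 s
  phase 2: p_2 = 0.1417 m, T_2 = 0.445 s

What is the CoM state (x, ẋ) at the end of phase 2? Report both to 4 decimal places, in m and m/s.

phase 1: p=-0.1007, T=0.606, ωT=1.732675, cosh=2.916287, sinh=2.739477; start (x,ẋ)=(0.023800, 0.323900) → end (x,ẋ)=(0.572715, 1.919758)
phase 2: p=0.1417, T=0.445, ωT=1.272344, cosh=1.924692, sinh=1.644517; start (x,ẋ)=(0.572715, 1.919758) → end (x,ẋ)=(2.075453, 5.721577)

x = 2.0755, ẋ = 5.7216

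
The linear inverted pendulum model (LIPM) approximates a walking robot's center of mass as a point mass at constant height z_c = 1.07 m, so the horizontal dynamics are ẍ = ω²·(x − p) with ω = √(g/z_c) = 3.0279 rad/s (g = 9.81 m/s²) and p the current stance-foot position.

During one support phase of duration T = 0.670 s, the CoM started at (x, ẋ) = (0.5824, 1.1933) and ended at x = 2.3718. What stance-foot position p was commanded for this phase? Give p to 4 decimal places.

p = 0.4719

ωT = 3.0279·0.670 = 2.028693; cosh(ωT) = 3.867824, sinh(ωT) = 3.736317
x(T) = p + (x₀−p)·cosh(ωT) + (ẋ₀/ω)·sinh(ωT) ⇒ p·(1 − cosh) = x(T) − x₀·cosh − (ẋ₀/ω)·sinh
numerator   = 2.3718 − (0.5824)·3.867824 − (1.1933/3.0279)·3.736317 = -1.353309
denominator = 1 − 3.867824 = -2.867824
p = -1.353309 / -2.867824 = 0.4719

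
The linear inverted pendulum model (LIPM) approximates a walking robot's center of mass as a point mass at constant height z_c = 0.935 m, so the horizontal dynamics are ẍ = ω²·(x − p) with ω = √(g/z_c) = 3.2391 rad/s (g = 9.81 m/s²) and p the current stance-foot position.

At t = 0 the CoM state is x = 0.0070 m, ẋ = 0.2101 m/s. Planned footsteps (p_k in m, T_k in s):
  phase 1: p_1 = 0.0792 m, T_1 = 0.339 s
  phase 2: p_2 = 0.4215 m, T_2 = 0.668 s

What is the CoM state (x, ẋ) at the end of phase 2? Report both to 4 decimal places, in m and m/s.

phase 1: p=0.0792, T=0.339, ωT=1.098055, cosh=1.665924, sinh=1.332405; start (x,ẋ)=(0.007000, 0.210100) → end (x,ẋ)=(0.045345, 0.038410)
phase 2: p=0.4215, T=0.668, ωT=2.163719, cosh=4.409170, sinh=4.294273; start (x,ẋ)=(0.045345, 0.038410) → end (x,ẋ)=(-1.186109, -5.062800)

x = -1.1861, ẋ = -5.0628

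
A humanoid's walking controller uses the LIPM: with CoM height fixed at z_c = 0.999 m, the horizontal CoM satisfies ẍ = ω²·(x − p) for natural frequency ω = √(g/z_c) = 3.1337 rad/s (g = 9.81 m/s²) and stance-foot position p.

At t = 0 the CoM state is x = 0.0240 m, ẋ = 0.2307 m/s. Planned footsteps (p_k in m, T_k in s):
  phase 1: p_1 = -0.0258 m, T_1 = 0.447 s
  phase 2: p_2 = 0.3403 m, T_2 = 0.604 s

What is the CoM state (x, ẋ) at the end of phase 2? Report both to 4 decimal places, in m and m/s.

x = 0.7596, ẋ = 1.4895

phase 1: p=-0.0258, T=0.447, ωT=1.400764, cosh=2.152354, sinh=1.905945; start (x,ẋ)=(0.024000, 0.230700) → end (x,ẋ)=(0.221701, 0.793986)
phase 2: p=0.3403, T=0.604, ωT=1.892755, cosh=3.394143, sinh=3.243486; start (x,ẋ)=(0.221701, 0.793986) → end (x,ẋ)=(0.759561, 1.489450)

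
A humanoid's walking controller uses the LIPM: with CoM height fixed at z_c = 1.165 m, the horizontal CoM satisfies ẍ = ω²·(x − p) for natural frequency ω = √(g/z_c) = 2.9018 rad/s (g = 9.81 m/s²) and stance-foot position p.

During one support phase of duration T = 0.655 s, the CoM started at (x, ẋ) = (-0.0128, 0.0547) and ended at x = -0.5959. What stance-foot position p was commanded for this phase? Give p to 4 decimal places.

p = 0.2536

ωT = 2.9018·0.655 = 1.900679; cosh(ωT) = 3.419951, sinh(ωT) = 3.270484
x(T) = p + (x₀−p)·cosh(ωT) + (ẋ₀/ω)·sinh(ωT) ⇒ p·(1 − cosh) = x(T) − x₀·cosh − (ẋ₀/ω)·sinh
numerator   = -0.5959 − (-0.0128)·3.419951 − (0.0547/2.9018)·3.270484 = -0.613774
denominator = 1 − 3.419951 = -2.419951
p = -0.613774 / -2.419951 = 0.2536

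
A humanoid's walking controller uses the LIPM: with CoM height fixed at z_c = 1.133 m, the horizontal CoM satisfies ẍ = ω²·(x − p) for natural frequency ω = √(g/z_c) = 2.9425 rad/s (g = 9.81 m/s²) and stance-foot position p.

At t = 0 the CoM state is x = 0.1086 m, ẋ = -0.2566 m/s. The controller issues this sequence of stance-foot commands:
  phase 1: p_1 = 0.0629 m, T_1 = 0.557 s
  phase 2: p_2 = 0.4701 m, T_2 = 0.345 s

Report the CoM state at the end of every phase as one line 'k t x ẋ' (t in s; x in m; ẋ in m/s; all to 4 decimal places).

1 0.5570 -0.0311 -0.3524
2 0.9020 -0.4558 -2.3179

phase 1: p=0.0629, T=0.557, ωT=1.638973, cosh=2.672027, sinh=2.477848; start (x,ẋ)=(0.108600, -0.256600) → end (x,ẋ)=(-0.031068, -0.352440)
phase 2: p=0.4701, T=0.345, ωT=1.015162, cosh=1.561078, sinh=1.198734; start (x,ẋ)=(-0.031068, -0.352440) → end (x,ẋ)=(-0.455842, -2.317946)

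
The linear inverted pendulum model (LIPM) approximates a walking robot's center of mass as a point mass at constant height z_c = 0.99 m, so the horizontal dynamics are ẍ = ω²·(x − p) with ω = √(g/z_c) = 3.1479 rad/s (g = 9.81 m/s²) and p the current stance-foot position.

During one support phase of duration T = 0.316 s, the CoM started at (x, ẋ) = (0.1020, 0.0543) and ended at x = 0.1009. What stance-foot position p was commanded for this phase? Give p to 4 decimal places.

ωT = 3.1479·0.316 = 0.994736; cosh(ωT) = 1.536916, sinh(ωT) = 1.167095
x(T) = p + (x₀−p)·cosh(ωT) + (ẋ₀/ω)·sinh(ωT) ⇒ p·(1 − cosh) = x(T) − x₀·cosh − (ẋ₀/ω)·sinh
numerator   = 0.1009 − (0.1020)·1.536916 − (0.0543/3.1479)·1.167095 = -0.075997
denominator = 1 − 1.536916 = -0.536916
p = -0.075997 / -0.536916 = 0.1415

p = 0.1415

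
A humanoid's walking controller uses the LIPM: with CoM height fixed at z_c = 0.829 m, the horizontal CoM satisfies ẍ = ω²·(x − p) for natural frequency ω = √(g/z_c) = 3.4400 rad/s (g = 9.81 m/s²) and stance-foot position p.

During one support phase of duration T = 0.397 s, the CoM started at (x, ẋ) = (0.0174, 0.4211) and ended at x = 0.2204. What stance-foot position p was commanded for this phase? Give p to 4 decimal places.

p = 0.0369

ωT = 3.4400·0.397 = 1.365680; cosh(ωT) = 2.086797, sinh(ωT) = 1.831590
x(T) = p + (x₀−p)·cosh(ωT) + (ẋ₀/ω)·sinh(ωT) ⇒ p·(1 − cosh) = x(T) − x₀·cosh − (ẋ₀/ω)·sinh
numerator   = 0.2204 − (0.0174)·2.086797 − (0.4211/3.4400)·1.831590 = -0.040120
denominator = 1 − 2.086797 = -1.086797
p = -0.040120 / -1.086797 = 0.0369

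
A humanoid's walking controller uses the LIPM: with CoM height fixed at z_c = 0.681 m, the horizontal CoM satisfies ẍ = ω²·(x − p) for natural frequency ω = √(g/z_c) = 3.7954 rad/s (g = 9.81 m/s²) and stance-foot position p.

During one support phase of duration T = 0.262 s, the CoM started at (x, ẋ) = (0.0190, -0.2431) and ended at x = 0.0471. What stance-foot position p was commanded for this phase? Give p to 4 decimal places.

ωT = 3.7954·0.262 = 0.994395; cosh(ωT) = 1.536518, sinh(ωT) = 1.166570
x(T) = p + (x₀−p)·cosh(ωT) + (ẋ₀/ω)·sinh(ωT) ⇒ p·(1 − cosh) = x(T) − x₀·cosh − (ẋ₀/ω)·sinh
numerator   = 0.0471 − (0.0190)·1.536518 − (-0.2431/3.7954)·1.166570 = 0.092626
denominator = 1 − 1.536518 = -0.536518
p = 0.092626 / -0.536518 = -0.1726

p = -0.1726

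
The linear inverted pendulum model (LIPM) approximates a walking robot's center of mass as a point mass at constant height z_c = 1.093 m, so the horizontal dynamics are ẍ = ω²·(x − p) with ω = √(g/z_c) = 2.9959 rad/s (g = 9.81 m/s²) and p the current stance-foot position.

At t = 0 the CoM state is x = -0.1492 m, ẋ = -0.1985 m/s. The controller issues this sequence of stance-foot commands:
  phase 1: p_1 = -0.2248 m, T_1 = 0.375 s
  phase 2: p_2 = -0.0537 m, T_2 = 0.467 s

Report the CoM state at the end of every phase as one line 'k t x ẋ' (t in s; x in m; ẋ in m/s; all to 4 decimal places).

phase 1: p=-0.2248, T=0.375, ωT=1.123463, cosh=1.700318, sinh=1.375166; start (x,ẋ)=(-0.149200, -0.198500) → end (x,ẋ)=(-0.187371, -0.026052)
phase 2: p=-0.0537, T=0.467, ωT=1.399085, cosh=2.149158, sinh=1.902335; start (x,ẋ)=(-0.187371, -0.026052) → end (x,ẋ)=(-0.357522, -0.817806)

1 0.3750 -0.1874 -0.0261
2 0.8420 -0.3575 -0.8178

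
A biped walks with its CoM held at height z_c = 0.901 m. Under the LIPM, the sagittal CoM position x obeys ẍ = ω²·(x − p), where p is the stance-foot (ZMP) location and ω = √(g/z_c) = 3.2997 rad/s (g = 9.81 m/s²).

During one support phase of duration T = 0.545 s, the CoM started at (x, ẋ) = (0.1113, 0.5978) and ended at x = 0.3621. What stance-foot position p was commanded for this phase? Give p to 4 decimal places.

p = 0.2451

ωT = 3.2997·0.545 = 1.798337; cosh(ωT) = 3.102583, sinh(ωT) = 2.937009
x(T) = p + (x₀−p)·cosh(ωT) + (ẋ₀/ω)·sinh(ωT) ⇒ p·(1 − cosh) = x(T) − x₀·cosh − (ẋ₀/ω)·sinh
numerator   = 0.3621 − (0.1113)·3.102583 − (0.5978/3.2997)·2.937009 = -0.515310
denominator = 1 − 3.102583 = -2.102583
p = -0.515310 / -2.102583 = 0.2451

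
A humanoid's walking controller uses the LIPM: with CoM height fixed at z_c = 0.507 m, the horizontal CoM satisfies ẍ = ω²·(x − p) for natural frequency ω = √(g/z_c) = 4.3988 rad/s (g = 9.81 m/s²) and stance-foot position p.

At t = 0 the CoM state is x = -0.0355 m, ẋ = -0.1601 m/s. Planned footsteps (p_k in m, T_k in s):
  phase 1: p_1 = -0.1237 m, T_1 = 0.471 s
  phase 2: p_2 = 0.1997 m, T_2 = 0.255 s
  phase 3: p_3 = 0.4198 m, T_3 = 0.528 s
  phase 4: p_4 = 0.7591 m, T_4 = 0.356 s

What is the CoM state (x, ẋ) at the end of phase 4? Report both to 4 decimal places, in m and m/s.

x = 1.1225, ẋ = 1.9390

phase 1: p=-0.1237, T=0.471, ωT=2.071835, cosh=4.032666, sinh=3.906711; start (x,ẋ)=(-0.035500, -0.160100) → end (x,ẋ)=(0.089791, 0.870073)
phase 2: p=0.1997, T=0.255, ωT=1.121694, cosh=1.697889, sinh=1.372161; start (x,ẋ)=(0.089791, 0.870073) → end (x,ẋ)=(0.284498, 0.813894)
phase 3: p=0.4198, T=0.528, ωT=2.322566, cosh=5.149922, sinh=5.051900; start (x,ẋ)=(0.284498, 0.813894) → end (x,ẋ)=(0.657739, 1.184766)
phase 4: p=0.7591, T=0.356, ωT=1.565973, cosh=2.498107, sinh=2.289223; start (x,ẋ)=(0.657739, 1.184766) → end (x,ẋ)=(1.122466, 1.938987)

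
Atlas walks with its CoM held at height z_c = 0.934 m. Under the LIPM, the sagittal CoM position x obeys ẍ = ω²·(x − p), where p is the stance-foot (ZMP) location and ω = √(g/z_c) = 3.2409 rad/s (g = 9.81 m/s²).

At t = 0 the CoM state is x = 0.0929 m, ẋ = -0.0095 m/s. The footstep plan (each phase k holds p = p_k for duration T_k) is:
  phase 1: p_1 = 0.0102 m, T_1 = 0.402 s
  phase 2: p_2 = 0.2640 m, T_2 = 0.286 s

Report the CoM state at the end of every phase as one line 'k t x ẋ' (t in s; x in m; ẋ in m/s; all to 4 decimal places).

1 0.4020 0.1686 0.4379
2 0.6880 0.2686 0.3105

phase 1: p=0.0102, T=0.402, ωT=1.302842, cosh=1.975749, sinh=1.703990; start (x,ẋ)=(0.092900, -0.009500) → end (x,ẋ)=(0.168600, 0.437938)
phase 2: p=0.2640, T=0.286, ωT=0.926897, cosh=1.461219, sinh=1.065439; start (x,ẋ)=(0.168600, 0.437938) → end (x,ẋ)=(0.268570, 0.310507)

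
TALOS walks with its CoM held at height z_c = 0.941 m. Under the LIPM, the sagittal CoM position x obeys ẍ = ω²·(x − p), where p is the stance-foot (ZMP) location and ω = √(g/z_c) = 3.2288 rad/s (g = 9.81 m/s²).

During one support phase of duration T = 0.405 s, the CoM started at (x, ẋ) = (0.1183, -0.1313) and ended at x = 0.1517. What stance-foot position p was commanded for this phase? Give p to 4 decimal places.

p = 0.0135

ωT = 3.2288·0.405 = 1.307664; cosh(ωT) = 1.983989, sinh(ωT) = 1.713538
x(T) = p + (x₀−p)·cosh(ωT) + (ẋ₀/ω)·sinh(ωT) ⇒ p·(1 − cosh) = x(T) − x₀·cosh − (ẋ₀/ω)·sinh
numerator   = 0.1517 − (0.1183)·1.983989 − (-0.1313/3.2288)·1.713538 = -0.013324
denominator = 1 − 1.983989 = -0.983989
p = -0.013324 / -0.983989 = 0.0135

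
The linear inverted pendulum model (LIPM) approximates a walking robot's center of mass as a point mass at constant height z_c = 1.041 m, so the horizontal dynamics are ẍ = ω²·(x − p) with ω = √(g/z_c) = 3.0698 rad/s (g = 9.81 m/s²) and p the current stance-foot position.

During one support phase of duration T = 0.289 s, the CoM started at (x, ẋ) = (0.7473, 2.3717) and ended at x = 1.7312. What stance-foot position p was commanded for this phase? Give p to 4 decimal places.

ωT = 3.0698·0.289 = 0.887172; cosh(ωT) = 1.420036, sinh(ωT) = 1.008217
x(T) = p + (x₀−p)·cosh(ωT) + (ẋ₀/ω)·sinh(ωT) ⇒ p·(1 − cosh) = x(T) − x₀·cosh − (ẋ₀/ω)·sinh
numerator   = 1.7312 − (0.7473)·1.420036 − (2.3717/3.0698)·1.008217 = -0.108933
denominator = 1 − 1.420036 = -0.420036
p = -0.108933 / -0.420036 = 0.2593

p = 0.2593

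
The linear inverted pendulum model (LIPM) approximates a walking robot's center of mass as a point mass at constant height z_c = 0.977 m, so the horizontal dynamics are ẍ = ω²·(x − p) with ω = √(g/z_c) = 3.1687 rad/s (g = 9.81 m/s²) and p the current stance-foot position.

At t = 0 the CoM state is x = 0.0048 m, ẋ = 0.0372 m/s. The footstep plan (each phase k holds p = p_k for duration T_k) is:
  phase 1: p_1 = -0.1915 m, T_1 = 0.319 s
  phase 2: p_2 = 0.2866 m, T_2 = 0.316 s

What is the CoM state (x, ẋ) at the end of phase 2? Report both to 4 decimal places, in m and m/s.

phase 1: p=-0.1915, T=0.319, ωT=1.010815, cosh=1.555881, sinh=1.191959; start (x,ẋ)=(0.004800, 0.037200) → end (x,ẋ)=(0.127913, 0.799296)
phase 2: p=0.2866, T=0.316, ωT=1.001309, cosh=1.544621, sinh=1.177222; start (x,ẋ)=(0.127913, 0.799296) → end (x,ẋ)=(0.338440, 0.642664)

x = 0.3384, ẋ = 0.6427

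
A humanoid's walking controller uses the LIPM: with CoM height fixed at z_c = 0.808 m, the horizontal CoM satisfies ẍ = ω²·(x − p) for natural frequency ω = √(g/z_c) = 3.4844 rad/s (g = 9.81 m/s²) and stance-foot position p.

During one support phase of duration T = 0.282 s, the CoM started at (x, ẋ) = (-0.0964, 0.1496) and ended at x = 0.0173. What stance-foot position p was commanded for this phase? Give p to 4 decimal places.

ωT = 3.4844·0.282 = 0.982601; cosh(ωT) = 1.522866, sinh(ωT) = 1.148529
x(T) = p + (x₀−p)·cosh(ωT) + (ẋ₀/ω)·sinh(ωT) ⇒ p·(1 − cosh) = x(T) − x₀·cosh − (ẋ₀/ω)·sinh
numerator   = 0.0173 − (-0.0964)·1.522866 − (0.1496/3.4844)·1.148529 = 0.114793
denominator = 1 − 1.522866 = -0.522866
p = 0.114793 / -0.522866 = -0.2195

p = -0.2195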